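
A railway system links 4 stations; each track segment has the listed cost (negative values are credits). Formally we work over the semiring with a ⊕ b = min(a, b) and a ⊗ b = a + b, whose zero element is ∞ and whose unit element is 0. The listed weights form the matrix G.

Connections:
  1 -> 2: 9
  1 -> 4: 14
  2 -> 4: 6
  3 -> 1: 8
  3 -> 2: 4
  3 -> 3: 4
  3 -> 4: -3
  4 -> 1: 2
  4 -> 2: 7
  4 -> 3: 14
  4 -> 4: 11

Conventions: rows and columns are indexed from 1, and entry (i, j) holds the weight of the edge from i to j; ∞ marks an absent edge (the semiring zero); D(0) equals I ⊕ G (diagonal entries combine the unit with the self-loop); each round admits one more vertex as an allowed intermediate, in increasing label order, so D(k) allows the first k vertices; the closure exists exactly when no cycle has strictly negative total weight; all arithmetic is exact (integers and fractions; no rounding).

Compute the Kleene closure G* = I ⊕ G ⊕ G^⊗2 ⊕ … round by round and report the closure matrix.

D(0):
  [0, 9, ∞, 14]
  [∞, 0, ∞, 6]
  [8, 4, 0, -3]
  [2, 7, 14, 0]
D(1):
  [0, 9, ∞, 14]
  [∞, 0, ∞, 6]
  [8, 4, 0, -3]
  [2, 7, 14, 0]
D(2):
  [0, 9, ∞, 14]
  [∞, 0, ∞, 6]
  [8, 4, 0, -3]
  [2, 7, 14, 0]
D(3):
  [0, 9, ∞, 14]
  [∞, 0, ∞, 6]
  [8, 4, 0, -3]
  [2, 7, 14, 0]
D(4):
  [0, 9, 28, 14]
  [8, 0, 20, 6]
  [-1, 4, 0, -3]
  [2, 7, 14, 0]
Answer: G* = [[0, 9, 28, 14], [8, 0, 20, 6], [-1, 4, 0, -3], [2, 7, 14, 0]]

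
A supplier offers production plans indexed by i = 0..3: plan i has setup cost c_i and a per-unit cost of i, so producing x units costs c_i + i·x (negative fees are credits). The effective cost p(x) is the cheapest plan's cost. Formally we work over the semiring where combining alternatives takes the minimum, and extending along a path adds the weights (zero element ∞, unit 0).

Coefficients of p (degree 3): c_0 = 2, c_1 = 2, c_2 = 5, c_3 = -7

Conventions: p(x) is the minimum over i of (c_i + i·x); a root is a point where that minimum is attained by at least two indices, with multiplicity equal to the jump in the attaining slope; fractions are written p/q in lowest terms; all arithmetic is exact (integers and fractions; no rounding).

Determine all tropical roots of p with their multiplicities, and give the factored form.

hull edge (i=0, c=2) to (i=3, c=-7): slope -3, span 3
Factored form: p(x) = -7 ⊗ (x ⊕ 3) ⊗ (x ⊕ 3) ⊗ (x ⊕ 3)
Answer: roots = 3 (mult 3)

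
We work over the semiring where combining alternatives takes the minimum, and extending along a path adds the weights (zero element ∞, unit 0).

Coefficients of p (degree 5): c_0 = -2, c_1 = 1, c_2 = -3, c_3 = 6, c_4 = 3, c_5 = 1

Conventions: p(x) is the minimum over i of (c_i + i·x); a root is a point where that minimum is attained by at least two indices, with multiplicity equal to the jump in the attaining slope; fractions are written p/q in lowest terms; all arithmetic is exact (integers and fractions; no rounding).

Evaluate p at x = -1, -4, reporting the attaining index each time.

p(-1) = min(-2+0·(-1)=-2, 1+1·(-1)=0, -3+2·(-1)=-5, 6+3·(-1)=3, 3+4·(-1)=-1, 1+5·(-1)=-4) = -5 (attained by i=2)
p(-4) = min(-2+0·(-4)=-2, 1+1·(-4)=-3, -3+2·(-4)=-11, 6+3·(-4)=-6, 3+4·(-4)=-13, 1+5·(-4)=-19) = -19 (attained by i=5)
Answer: p(-1) = -5; p(-4) = -19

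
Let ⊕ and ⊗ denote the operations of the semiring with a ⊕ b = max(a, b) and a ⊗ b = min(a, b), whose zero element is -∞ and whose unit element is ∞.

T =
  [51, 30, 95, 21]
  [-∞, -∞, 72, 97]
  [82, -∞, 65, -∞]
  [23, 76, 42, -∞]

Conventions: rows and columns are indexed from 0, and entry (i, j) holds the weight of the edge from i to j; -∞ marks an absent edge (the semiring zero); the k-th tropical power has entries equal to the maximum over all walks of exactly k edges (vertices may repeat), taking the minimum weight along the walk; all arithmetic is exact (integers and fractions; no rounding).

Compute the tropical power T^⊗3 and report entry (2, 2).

T^⊗2:
  [82, 30, 65, 30]
  [72, 76, 65, -∞]
  [65, 30, 82, 21]
  [42, 23, 72, 76]
T^⊗3:
  [65, 30, 82, 30]
  [65, 30, 72, 76]
  [82, 30, 65, 30]
  [72, 76, 65, 23]
Key observation: the optimum is the walk 2->0->2->2, with weight 82 min 95 min 65 = 65.
Optimal value attained by: walk 2->0->2->2.
Answer: (T^⊗3)[2][2] = 65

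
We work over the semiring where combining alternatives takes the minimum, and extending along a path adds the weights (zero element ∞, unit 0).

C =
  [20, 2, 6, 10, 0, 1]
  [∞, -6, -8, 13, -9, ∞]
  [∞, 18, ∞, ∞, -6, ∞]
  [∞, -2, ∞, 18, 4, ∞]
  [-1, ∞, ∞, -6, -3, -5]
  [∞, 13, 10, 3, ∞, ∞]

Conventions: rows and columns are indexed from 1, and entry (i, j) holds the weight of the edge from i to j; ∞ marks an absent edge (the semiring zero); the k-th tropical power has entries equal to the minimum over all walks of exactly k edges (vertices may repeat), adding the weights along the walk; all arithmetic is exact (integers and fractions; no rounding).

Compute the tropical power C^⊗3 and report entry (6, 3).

C^⊗2:
  [-1, -4, -6, -6, -7, -5]
  [-10, -12, -14, -15, -15, -14]
  [-7, 12, 10, -12, -9, -11]
  [3, -8, -10, -2, -11, -1]
  [-4, -8, 5, -9, -6, -8]
  [∞, 1, 5, 21, 4, ∞]
C^⊗3:
  [-8, -10, -12, -13, -13, -12]
  [-16, -18, -20, -21, -21, -20]
  [-10, -14, -1, -15, -12, -14]
  [-12, -14, -16, -17, -17, -16]
  [-7, -14, -16, -12, -17, -11]
  [3, -5, -7, -2, -8, -1]
Key observation: the optimum is the walk 6->4->2->3, with weight 3 + (-2) + (-8) = -7.
Optimal value attained by: walk 6->4->2->3.
Answer: (C^⊗3)[6][3] = -7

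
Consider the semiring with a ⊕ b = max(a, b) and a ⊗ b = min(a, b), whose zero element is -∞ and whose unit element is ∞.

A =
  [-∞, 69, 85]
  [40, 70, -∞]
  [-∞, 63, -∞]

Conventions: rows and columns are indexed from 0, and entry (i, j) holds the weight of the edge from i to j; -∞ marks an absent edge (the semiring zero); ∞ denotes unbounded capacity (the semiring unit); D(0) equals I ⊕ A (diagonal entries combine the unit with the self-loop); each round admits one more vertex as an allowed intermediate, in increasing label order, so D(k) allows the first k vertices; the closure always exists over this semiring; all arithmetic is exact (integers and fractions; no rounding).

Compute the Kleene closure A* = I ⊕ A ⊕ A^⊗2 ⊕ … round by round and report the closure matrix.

D(0):
  [∞, 69, 85]
  [40, ∞, -∞]
  [-∞, 63, ∞]
D(1):
  [∞, 69, 85]
  [40, ∞, 40]
  [-∞, 63, ∞]
D(2):
  [∞, 69, 85]
  [40, ∞, 40]
  [40, 63, ∞]
D(3):
  [∞, 69, 85]
  [40, ∞, 40]
  [40, 63, ∞]
Answer: A* = [[∞, 69, 85], [40, ∞, 40], [40, 63, ∞]]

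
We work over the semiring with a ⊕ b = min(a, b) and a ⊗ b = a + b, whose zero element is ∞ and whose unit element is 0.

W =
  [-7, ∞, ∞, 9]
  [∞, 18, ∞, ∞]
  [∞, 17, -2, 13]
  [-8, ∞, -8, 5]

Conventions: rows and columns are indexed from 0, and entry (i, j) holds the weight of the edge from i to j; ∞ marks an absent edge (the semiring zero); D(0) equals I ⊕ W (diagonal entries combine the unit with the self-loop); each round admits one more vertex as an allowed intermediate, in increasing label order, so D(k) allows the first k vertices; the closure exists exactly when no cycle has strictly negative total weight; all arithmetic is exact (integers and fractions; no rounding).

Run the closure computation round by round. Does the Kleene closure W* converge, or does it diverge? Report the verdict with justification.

Detection: at round 0, diagonal entry (0, 0) turns strictly negative.
Key observation: the cycle 0->0 has total weight (-7), which is strictly negative.
Answer: DIVERGES — negative cycle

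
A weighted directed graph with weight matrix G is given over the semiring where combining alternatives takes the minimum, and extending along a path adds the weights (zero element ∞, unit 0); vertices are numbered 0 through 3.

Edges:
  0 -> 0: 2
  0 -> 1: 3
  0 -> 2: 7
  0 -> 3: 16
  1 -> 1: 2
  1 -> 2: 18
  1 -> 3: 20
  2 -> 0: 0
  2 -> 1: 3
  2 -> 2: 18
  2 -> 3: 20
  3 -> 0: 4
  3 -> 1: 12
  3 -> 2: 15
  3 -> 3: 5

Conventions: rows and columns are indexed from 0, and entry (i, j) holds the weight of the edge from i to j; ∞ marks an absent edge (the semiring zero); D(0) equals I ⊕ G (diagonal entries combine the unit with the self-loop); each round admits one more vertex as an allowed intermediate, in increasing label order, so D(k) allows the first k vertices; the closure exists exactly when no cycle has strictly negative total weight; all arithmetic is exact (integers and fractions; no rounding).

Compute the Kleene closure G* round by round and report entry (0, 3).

D(0):
  [0, 3, 7, 16]
  [∞, 0, 18, 20]
  [0, 3, 0, 20]
  [4, 12, 15, 0]
D(1):
  [0, 3, 7, 16]
  [∞, 0, 18, 20]
  [0, 3, 0, 16]
  [4, 7, 11, 0]
D(2):
  [0, 3, 7, 16]
  [∞, 0, 18, 20]
  [0, 3, 0, 16]
  [4, 7, 11, 0]
D(3):
  [0, 3, 7, 16]
  [18, 0, 18, 20]
  [0, 3, 0, 16]
  [4, 7, 11, 0]
D(4):
  [0, 3, 7, 16]
  [18, 0, 18, 20]
  [0, 3, 0, 16]
  [4, 7, 11, 0]
Answer: G*[0][3] = 16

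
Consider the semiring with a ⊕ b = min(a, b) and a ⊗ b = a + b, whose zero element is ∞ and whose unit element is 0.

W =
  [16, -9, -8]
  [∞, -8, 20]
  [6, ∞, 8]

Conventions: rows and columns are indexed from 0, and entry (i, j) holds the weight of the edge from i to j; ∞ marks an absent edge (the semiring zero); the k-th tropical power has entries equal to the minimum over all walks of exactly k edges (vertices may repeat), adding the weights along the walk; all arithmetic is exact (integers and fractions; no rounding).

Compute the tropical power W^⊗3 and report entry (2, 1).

W^⊗2:
  [-2, -17, 0]
  [26, -16, 12]
  [14, -3, -2]
W^⊗3:
  [6, -25, -10]
  [18, -24, 4]
  [4, -11, 6]
Key observation: the optimum is the walk 2->0->1->1, with weight 6 + (-9) + (-8) = -11.
Optimal value attained by: walk 2->0->1->1.
Answer: (W^⊗3)[2][1] = -11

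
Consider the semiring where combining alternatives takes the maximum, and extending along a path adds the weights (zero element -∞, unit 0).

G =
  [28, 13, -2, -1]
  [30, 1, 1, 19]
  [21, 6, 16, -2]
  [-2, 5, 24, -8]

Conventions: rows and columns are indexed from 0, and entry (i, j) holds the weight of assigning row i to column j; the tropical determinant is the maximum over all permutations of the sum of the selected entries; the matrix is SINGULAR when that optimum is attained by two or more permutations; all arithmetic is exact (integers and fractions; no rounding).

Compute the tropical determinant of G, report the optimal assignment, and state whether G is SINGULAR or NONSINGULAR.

σ = (0, 1, 2, 3): 28 + 1 + 16 + (-8) = 37
σ = (0, 1, 3, 2): 28 + 1 + (-2) + 24 = 51
σ = (0, 2, 1, 3): 28 + 1 + 6 + (-8) = 27
σ = (0, 2, 3, 1): 28 + 1 + (-2) + 5 = 32
σ = (0, 3, 1, 2): 28 + 19 + 6 + 24 = 77
σ = (0, 3, 2, 1): 28 + 19 + 16 + 5 = 68
σ = (1, 0, 2, 3): 13 + 30 + 16 + (-8) = 51
σ = (1, 0, 3, 2): 13 + 30 + (-2) + 24 = 65
σ = (1, 2, 0, 3): 13 + 1 + 21 + (-8) = 27
σ = (1, 2, 3, 0): 13 + 1 + (-2) + (-2) = 10
σ = (1, 3, 0, 2): 13 + 19 + 21 + 24 = 77
σ = (1, 3, 2, 0): 13 + 19 + 16 + (-2) = 46
σ = (2, 0, 1, 3): (-2) + 30 + 6 + (-8) = 26
σ = (2, 0, 3, 1): (-2) + 30 + (-2) + 5 = 31
σ = (2, 1, 0, 3): (-2) + 1 + 21 + (-8) = 12
σ = (2, 1, 3, 0): (-2) + 1 + (-2) + (-2) = -5
σ = (2, 3, 0, 1): (-2) + 19 + 21 + 5 = 43
σ = (2, 3, 1, 0): (-2) + 19 + 6 + (-2) = 21
σ = (3, 0, 1, 2): (-1) + 30 + 6 + 24 = 59
σ = (3, 0, 2, 1): (-1) + 30 + 16 + 5 = 50
σ = (3, 1, 0, 2): (-1) + 1 + 21 + 24 = 45
σ = (3, 1, 2, 0): (-1) + 1 + 16 + (-2) = 14
σ = (3, 2, 0, 1): (-1) + 1 + 21 + 5 = 26
σ = (3, 2, 1, 0): (-1) + 1 + 6 + (-2) = 4
Optimal value attained by: σ = (0, 3, 1, 2).
Answer: det⊕(G) = 77; verdict: SINGULAR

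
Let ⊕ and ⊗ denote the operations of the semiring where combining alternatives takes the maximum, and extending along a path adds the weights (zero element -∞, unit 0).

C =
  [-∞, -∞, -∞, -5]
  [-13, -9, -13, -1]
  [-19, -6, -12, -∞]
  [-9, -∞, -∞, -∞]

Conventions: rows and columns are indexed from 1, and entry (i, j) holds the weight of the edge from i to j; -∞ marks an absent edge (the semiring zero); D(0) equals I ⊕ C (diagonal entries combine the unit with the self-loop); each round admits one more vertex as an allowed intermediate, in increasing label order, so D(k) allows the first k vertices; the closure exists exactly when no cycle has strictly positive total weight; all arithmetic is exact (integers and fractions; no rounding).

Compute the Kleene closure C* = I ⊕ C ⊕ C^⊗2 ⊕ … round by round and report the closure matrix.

D(0):
  [0, -∞, -∞, -5]
  [-13, 0, -13, -1]
  [-19, -6, 0, -∞]
  [-9, -∞, -∞, 0]
D(1):
  [0, -∞, -∞, -5]
  [-13, 0, -13, -1]
  [-19, -6, 0, -24]
  [-9, -∞, -∞, 0]
D(2):
  [0, -∞, -∞, -5]
  [-13, 0, -13, -1]
  [-19, -6, 0, -7]
  [-9, -∞, -∞, 0]
D(3):
  [0, -∞, -∞, -5]
  [-13, 0, -13, -1]
  [-19, -6, 0, -7]
  [-9, -∞, -∞, 0]
D(4):
  [0, -∞, -∞, -5]
  [-10, 0, -13, -1]
  [-16, -6, 0, -7]
  [-9, -∞, -∞, 0]
Answer: C* = [[0, -∞, -∞, -5], [-10, 0, -13, -1], [-16, -6, 0, -7], [-9, -∞, -∞, 0]]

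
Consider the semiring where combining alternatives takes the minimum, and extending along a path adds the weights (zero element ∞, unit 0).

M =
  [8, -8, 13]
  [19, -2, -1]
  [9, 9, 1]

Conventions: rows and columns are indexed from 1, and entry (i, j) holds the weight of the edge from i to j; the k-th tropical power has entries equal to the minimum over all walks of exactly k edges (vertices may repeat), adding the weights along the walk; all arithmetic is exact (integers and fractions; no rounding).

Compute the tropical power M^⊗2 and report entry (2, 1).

M^⊗2:
  [11, -10, -9]
  [8, -4, -3]
  [10, 1, 2]
Key observation: the optimum is the walk 2->3->1, with weight (-1) + 9 = 8.
Optimal value attained by: walk 2->3->1.
Answer: (M^⊗2)[2][1] = 8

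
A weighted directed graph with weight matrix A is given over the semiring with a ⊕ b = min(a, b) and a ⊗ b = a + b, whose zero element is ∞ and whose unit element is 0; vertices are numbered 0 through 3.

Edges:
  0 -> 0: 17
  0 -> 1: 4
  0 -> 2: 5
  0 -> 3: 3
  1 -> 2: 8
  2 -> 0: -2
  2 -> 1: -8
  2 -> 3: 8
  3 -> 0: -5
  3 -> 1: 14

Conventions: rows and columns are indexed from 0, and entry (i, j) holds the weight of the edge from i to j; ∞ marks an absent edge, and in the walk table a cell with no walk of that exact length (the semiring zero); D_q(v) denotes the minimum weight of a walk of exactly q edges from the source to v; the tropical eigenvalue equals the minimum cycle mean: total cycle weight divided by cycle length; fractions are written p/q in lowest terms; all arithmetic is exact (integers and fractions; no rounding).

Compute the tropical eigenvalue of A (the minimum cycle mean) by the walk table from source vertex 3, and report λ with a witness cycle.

q=0: [∞, ∞, ∞, 0]
q=1: [-5, 14, ∞, ∞]
q=2: [12, -1, 0, -2]
q=3: [-7, -8, 7, 8]
q=4: [3, -3, -2, -4]
Optimal cycle mean attained by: cycle 0->3->0, total 3 + (-5), length 2.
Answer: λ = -1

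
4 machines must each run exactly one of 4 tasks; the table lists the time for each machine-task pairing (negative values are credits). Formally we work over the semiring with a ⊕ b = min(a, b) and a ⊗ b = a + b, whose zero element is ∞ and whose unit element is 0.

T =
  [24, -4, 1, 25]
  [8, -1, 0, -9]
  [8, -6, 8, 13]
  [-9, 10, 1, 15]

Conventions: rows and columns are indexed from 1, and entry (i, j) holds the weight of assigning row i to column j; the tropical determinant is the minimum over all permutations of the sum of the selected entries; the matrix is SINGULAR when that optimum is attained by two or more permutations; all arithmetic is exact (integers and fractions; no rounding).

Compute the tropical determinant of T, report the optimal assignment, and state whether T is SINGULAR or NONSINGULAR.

σ = (1, 2, 3, 4): 24 + (-1) + 8 + 15 = 46
σ = (1, 2, 4, 3): 24 + (-1) + 13 + 1 = 37
σ = (1, 3, 2, 4): 24 + 0 + (-6) + 15 = 33
σ = (1, 3, 4, 2): 24 + 0 + 13 + 10 = 47
σ = (1, 4, 2, 3): 24 + (-9) + (-6) + 1 = 10
σ = (1, 4, 3, 2): 24 + (-9) + 8 + 10 = 33
σ = (2, 1, 3, 4): (-4) + 8 + 8 + 15 = 27
σ = (2, 1, 4, 3): (-4) + 8 + 13 + 1 = 18
σ = (2, 3, 1, 4): (-4) + 0 + 8 + 15 = 19
σ = (2, 3, 4, 1): (-4) + 0 + 13 + (-9) = 0
σ = (2, 4, 1, 3): (-4) + (-9) + 8 + 1 = -4
σ = (2, 4, 3, 1): (-4) + (-9) + 8 + (-9) = -14
σ = (3, 1, 2, 4): 1 + 8 + (-6) + 15 = 18
σ = (3, 1, 4, 2): 1 + 8 + 13 + 10 = 32
σ = (3, 2, 1, 4): 1 + (-1) + 8 + 15 = 23
σ = (3, 2, 4, 1): 1 + (-1) + 13 + (-9) = 4
σ = (3, 4, 1, 2): 1 + (-9) + 8 + 10 = 10
σ = (3, 4, 2, 1): 1 + (-9) + (-6) + (-9) = -23
σ = (4, 1, 2, 3): 25 + 8 + (-6) + 1 = 28
σ = (4, 1, 3, 2): 25 + 8 + 8 + 10 = 51
σ = (4, 2, 1, 3): 25 + (-1) + 8 + 1 = 33
σ = (4, 2, 3, 1): 25 + (-1) + 8 + (-9) = 23
σ = (4, 3, 1, 2): 25 + 0 + 8 + 10 = 43
σ = (4, 3, 2, 1): 25 + 0 + (-6) + (-9) = 10
Optimal value attained by: σ = (3, 4, 2, 1).
Answer: det⊕(T) = -23; verdict: NONSINGULAR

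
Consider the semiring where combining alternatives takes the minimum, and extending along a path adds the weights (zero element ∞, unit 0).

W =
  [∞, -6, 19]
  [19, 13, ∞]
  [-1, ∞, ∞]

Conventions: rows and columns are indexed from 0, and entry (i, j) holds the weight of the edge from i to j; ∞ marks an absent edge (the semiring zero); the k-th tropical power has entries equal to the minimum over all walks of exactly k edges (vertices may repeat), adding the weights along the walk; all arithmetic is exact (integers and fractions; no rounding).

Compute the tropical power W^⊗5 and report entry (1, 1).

W^⊗2:
  [13, 7, ∞]
  [32, 13, 38]
  [∞, -7, 18]
W^⊗3:
  [26, 7, 32]
  [32, 26, 51]
  [12, 6, ∞]
W^⊗4:
  [26, 20, 45]
  [45, 26, 51]
  [25, 6, 31]
W^⊗5:
  [39, 20, 45]
  [45, 39, 64]
  [25, 19, 44]
Key observation: the optimum is the walk 1->0->1->0->1->1, with weight 19 + (-6) + 19 + (-6) + 13 = 39.
Optimal value attained by: walk 1->0->1->0->1->1.
Answer: (W^⊗5)[1][1] = 39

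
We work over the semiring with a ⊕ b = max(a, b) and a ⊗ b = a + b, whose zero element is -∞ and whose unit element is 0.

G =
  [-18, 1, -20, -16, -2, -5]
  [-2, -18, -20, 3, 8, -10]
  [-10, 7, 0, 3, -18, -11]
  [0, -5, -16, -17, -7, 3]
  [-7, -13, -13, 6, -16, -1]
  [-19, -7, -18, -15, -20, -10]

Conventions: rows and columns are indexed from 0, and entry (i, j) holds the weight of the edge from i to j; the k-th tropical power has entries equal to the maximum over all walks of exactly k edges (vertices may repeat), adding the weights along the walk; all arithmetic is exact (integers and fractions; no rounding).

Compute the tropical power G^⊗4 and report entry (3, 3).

G^⊗2:
  [-1, -12, -15, 4, 9, -3]
  [3, -1, -5, 14, -4, 7]
  [5, 7, 0, 10, 15, 6]
  [-7, 1, -15, -1, 3, -5]
  [6, 1, -10, -10, -1, 9]
  [-9, -11, -18, -4, 1, -12]
G^⊗3:
  [4, 0, -4, 15, -3, 8]
  [14, 9, -2, 2, 7, 17]
  [10, 7, 2, 21, 15, 14]
  [-1, -6, -10, 9, 9, 2]
  [-1, 7, -9, 5, 9, 1]
  [-4, -8, -12, 7, -3, 0]
G^⊗4:
  [15, 10, -1, 3, 8, 18]
  [7, 15, -1, 13, 17, 9]
  [21, 16, 5, 21, 15, 24]
  [9, 4, -4, 15, 2, 12]
  [5, 0, -4, 15, 15, 8]
  [7, 2, -9, 3, 0, 10]
Key observation: the optimum is the walk 3->0->1->4->3, with weight 0 + 1 + 8 + 6 = 15.
Optimal value attained by: walk 3->0->1->4->3.
Answer: (G^⊗4)[3][3] = 15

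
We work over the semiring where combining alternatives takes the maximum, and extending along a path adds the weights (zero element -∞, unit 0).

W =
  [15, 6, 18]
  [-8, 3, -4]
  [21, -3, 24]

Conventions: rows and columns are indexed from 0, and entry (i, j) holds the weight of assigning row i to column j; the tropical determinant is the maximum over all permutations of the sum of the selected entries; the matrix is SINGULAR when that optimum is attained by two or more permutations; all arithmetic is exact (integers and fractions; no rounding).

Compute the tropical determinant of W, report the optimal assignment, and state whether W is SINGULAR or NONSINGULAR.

σ = (0, 1, 2): 15 + 3 + 24 = 42
σ = (0, 2, 1): 15 + (-4) + (-3) = 8
σ = (1, 0, 2): 6 + (-8) + 24 = 22
σ = (1, 2, 0): 6 + (-4) + 21 = 23
σ = (2, 0, 1): 18 + (-8) + (-3) = 7
σ = (2, 1, 0): 18 + 3 + 21 = 42
Optimal value attained by: σ = (0, 1, 2).
Answer: det⊕(W) = 42; verdict: SINGULAR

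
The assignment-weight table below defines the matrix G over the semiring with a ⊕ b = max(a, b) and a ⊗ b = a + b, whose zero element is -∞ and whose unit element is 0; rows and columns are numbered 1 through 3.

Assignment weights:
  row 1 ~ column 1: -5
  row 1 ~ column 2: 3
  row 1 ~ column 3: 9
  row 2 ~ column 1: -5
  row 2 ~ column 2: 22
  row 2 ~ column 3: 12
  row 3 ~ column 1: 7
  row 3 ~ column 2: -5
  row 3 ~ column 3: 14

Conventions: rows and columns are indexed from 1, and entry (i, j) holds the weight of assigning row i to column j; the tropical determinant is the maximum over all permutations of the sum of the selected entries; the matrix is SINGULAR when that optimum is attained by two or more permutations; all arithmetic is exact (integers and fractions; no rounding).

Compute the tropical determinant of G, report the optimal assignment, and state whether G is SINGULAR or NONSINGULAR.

σ = (1, 2, 3): (-5) + 22 + 14 = 31
σ = (1, 3, 2): (-5) + 12 + (-5) = 2
σ = (2, 1, 3): 3 + (-5) + 14 = 12
σ = (2, 3, 1): 3 + 12 + 7 = 22
σ = (3, 1, 2): 9 + (-5) + (-5) = -1
σ = (3, 2, 1): 9 + 22 + 7 = 38
Optimal value attained by: σ = (3, 2, 1).
Answer: det⊕(G) = 38; verdict: NONSINGULAR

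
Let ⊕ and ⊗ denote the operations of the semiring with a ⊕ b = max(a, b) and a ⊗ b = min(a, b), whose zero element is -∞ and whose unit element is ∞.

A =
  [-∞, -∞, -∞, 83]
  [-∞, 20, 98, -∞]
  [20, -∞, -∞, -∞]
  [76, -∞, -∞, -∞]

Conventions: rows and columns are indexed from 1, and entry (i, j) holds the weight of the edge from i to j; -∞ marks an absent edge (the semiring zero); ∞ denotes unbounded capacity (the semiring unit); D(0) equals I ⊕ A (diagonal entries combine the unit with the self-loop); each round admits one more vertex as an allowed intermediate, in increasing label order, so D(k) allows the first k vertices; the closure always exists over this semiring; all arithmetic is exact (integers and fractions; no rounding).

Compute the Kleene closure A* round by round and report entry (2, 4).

D(0):
  [∞, -∞, -∞, 83]
  [-∞, ∞, 98, -∞]
  [20, -∞, ∞, -∞]
  [76, -∞, -∞, ∞]
D(1):
  [∞, -∞, -∞, 83]
  [-∞, ∞, 98, -∞]
  [20, -∞, ∞, 20]
  [76, -∞, -∞, ∞]
D(2):
  [∞, -∞, -∞, 83]
  [-∞, ∞, 98, -∞]
  [20, -∞, ∞, 20]
  [76, -∞, -∞, ∞]
D(3):
  [∞, -∞, -∞, 83]
  [20, ∞, 98, 20]
  [20, -∞, ∞, 20]
  [76, -∞, -∞, ∞]
D(4):
  [∞, -∞, -∞, 83]
  [20, ∞, 98, 20]
  [20, -∞, ∞, 20]
  [76, -∞, -∞, ∞]
Answer: A*[2][4] = 20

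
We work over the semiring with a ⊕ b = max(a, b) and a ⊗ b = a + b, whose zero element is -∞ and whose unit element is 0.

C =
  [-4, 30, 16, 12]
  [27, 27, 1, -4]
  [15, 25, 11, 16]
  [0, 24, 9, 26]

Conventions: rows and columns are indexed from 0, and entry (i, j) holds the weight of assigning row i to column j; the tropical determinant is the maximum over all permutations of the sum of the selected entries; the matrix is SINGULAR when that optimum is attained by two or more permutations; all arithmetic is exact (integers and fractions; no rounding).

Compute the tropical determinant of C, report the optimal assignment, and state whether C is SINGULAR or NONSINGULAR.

σ = (0, 1, 2, 3): (-4) + 27 + 11 + 26 = 60
σ = (0, 1, 3, 2): (-4) + 27 + 16 + 9 = 48
σ = (0, 2, 1, 3): (-4) + 1 + 25 + 26 = 48
σ = (0, 2, 3, 1): (-4) + 1 + 16 + 24 = 37
σ = (0, 3, 1, 2): (-4) + (-4) + 25 + 9 = 26
σ = (0, 3, 2, 1): (-4) + (-4) + 11 + 24 = 27
σ = (1, 0, 2, 3): 30 + 27 + 11 + 26 = 94
σ = (1, 0, 3, 2): 30 + 27 + 16 + 9 = 82
σ = (1, 2, 0, 3): 30 + 1 + 15 + 26 = 72
σ = (1, 2, 3, 0): 30 + 1 + 16 + 0 = 47
σ = (1, 3, 0, 2): 30 + (-4) + 15 + 9 = 50
σ = (1, 3, 2, 0): 30 + (-4) + 11 + 0 = 37
σ = (2, 0, 1, 3): 16 + 27 + 25 + 26 = 94
σ = (2, 0, 3, 1): 16 + 27 + 16 + 24 = 83
σ = (2, 1, 0, 3): 16 + 27 + 15 + 26 = 84
σ = (2, 1, 3, 0): 16 + 27 + 16 + 0 = 59
σ = (2, 3, 0, 1): 16 + (-4) + 15 + 24 = 51
σ = (2, 3, 1, 0): 16 + (-4) + 25 + 0 = 37
σ = (3, 0, 1, 2): 12 + 27 + 25 + 9 = 73
σ = (3, 0, 2, 1): 12 + 27 + 11 + 24 = 74
σ = (3, 1, 0, 2): 12 + 27 + 15 + 9 = 63
σ = (3, 1, 2, 0): 12 + 27 + 11 + 0 = 50
σ = (3, 2, 0, 1): 12 + 1 + 15 + 24 = 52
σ = (3, 2, 1, 0): 12 + 1 + 25 + 0 = 38
Optimal value attained by: σ = (1, 0, 2, 3).
Answer: det⊕(C) = 94; verdict: SINGULAR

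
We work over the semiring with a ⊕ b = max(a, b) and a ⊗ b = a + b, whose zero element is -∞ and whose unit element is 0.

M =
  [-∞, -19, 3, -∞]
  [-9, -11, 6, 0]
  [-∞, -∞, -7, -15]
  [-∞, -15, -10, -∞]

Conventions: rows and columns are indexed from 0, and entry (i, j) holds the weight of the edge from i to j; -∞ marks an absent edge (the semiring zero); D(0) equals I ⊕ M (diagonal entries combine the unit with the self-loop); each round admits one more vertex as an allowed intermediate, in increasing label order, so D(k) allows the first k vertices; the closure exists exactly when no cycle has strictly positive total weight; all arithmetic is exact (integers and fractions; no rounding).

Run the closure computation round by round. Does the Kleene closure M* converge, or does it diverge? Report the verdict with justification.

D(0):
  [0, -19, 3, -∞]
  [-9, 0, 6, 0]
  [-∞, -∞, 0, -15]
  [-∞, -15, -10, 0]
D(1):
  [0, -19, 3, -∞]
  [-9, 0, 6, 0]
  [-∞, -∞, 0, -15]
  [-∞, -15, -10, 0]
D(2):
  [0, -19, 3, -19]
  [-9, 0, 6, 0]
  [-∞, -∞, 0, -15]
  [-24, -15, -9, 0]
D(3):
  [0, -19, 3, -12]
  [-9, 0, 6, 0]
  [-∞, -∞, 0, -15]
  [-24, -15, -9, 0]
D(4):
  [0, -19, 3, -12]
  [-9, 0, 6, 0]
  [-39, -30, 0, -15]
  [-24, -15, -9, 0]
Key observation: every diagonal entry stays at the unit through all rounds, so no improving cycle exists.
Answer: CONVERGES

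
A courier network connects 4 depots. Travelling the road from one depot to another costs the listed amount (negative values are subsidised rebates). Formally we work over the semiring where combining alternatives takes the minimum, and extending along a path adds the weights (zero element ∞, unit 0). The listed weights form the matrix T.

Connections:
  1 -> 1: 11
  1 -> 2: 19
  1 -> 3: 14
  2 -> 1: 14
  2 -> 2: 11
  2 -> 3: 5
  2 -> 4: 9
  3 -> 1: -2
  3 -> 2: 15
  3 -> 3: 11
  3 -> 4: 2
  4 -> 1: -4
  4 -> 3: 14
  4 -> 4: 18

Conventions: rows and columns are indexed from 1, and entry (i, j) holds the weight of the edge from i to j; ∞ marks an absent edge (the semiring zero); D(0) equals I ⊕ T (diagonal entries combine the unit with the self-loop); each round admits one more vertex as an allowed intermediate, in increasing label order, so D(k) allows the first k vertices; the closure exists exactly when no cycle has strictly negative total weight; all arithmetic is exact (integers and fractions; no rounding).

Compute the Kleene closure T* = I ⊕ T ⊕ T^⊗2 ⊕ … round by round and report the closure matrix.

D(0):
  [0, 19, 14, ∞]
  [14, 0, 5, 9]
  [-2, 15, 0, 2]
  [-4, ∞, 14, 0]
D(1):
  [0, 19, 14, ∞]
  [14, 0, 5, 9]
  [-2, 15, 0, 2]
  [-4, 15, 10, 0]
D(2):
  [0, 19, 14, 28]
  [14, 0, 5, 9]
  [-2, 15, 0, 2]
  [-4, 15, 10, 0]
D(3):
  [0, 19, 14, 16]
  [3, 0, 5, 7]
  [-2, 15, 0, 2]
  [-4, 15, 10, 0]
D(4):
  [0, 19, 14, 16]
  [3, 0, 5, 7]
  [-2, 15, 0, 2]
  [-4, 15, 10, 0]
Answer: T* = [[0, 19, 14, 16], [3, 0, 5, 7], [-2, 15, 0, 2], [-4, 15, 10, 0]]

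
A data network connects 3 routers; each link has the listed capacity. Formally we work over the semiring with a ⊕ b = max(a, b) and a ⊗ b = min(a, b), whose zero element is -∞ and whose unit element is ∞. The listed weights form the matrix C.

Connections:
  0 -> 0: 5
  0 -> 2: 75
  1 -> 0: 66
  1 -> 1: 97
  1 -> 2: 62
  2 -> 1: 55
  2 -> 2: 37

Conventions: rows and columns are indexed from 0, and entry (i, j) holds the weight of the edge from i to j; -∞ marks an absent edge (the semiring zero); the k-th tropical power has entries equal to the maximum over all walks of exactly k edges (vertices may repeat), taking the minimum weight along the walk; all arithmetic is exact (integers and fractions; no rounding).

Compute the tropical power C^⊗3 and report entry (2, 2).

C^⊗2:
  [5, 55, 37]
  [66, 97, 66]
  [55, 55, 55]
C^⊗3:
  [55, 55, 55]
  [66, 97, 66]
  [55, 55, 55]
Key observation: the optimum is the walk 2->1->0->2, with weight 55 min 66 min 75 = 55.
Optimal value attained by: walk 2->1->0->2.
Answer: (C^⊗3)[2][2] = 55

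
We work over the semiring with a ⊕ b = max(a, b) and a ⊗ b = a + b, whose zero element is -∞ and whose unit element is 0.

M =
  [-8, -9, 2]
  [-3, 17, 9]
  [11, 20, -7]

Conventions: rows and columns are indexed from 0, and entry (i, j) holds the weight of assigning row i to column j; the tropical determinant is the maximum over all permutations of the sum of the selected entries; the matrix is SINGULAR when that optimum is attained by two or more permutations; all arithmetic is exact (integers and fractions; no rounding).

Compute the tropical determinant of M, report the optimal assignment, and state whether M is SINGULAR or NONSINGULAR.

σ = (0, 1, 2): (-8) + 17 + (-7) = 2
σ = (0, 2, 1): (-8) + 9 + 20 = 21
σ = (1, 0, 2): (-9) + (-3) + (-7) = -19
σ = (1, 2, 0): (-9) + 9 + 11 = 11
σ = (2, 0, 1): 2 + (-3) + 20 = 19
σ = (2, 1, 0): 2 + 17 + 11 = 30
Optimal value attained by: σ = (2, 1, 0).
Answer: det⊕(M) = 30; verdict: NONSINGULAR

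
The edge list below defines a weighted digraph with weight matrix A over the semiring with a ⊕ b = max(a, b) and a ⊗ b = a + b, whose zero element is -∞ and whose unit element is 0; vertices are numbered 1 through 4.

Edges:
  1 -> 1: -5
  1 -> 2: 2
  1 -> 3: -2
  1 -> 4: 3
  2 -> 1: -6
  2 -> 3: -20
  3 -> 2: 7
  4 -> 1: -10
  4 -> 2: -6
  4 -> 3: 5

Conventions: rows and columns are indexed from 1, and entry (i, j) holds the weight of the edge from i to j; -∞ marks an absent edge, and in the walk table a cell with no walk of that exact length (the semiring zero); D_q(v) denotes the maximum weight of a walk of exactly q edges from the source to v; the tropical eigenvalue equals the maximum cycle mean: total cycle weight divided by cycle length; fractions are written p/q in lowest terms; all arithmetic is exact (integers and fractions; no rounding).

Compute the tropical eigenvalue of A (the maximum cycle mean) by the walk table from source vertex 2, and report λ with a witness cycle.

q=0: [-∞, 0, -∞, -∞]
q=1: [-6, -∞, -20, -∞]
q=2: [-11, -4, -8, -3]
q=3: [-10, -1, 2, -8]
q=4: [-7, 9, -3, -7]
Optimal cycle mean attained by: cycle 1->4->3->2->1, total 3 + 5 + 7 + (-6), length 4.
Answer: λ = 9/4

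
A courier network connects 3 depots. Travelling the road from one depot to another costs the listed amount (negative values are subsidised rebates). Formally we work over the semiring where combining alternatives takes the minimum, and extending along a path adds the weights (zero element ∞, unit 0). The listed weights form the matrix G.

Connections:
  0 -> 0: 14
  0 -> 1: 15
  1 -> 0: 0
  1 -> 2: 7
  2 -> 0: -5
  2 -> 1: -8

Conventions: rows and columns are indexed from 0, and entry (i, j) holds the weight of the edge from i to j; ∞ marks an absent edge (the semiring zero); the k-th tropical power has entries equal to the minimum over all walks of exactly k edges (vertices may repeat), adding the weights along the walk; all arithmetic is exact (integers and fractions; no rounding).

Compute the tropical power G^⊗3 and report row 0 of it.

G^⊗2:
  [15, 29, 22]
  [2, -1, ∞]
  [-8, 10, -1]
G^⊗3:
  [17, 14, 36]
  [-1, 17, 6]
  [-6, -9, 17]
Answer: row 0 of G^⊗3 = [17, 14, 36]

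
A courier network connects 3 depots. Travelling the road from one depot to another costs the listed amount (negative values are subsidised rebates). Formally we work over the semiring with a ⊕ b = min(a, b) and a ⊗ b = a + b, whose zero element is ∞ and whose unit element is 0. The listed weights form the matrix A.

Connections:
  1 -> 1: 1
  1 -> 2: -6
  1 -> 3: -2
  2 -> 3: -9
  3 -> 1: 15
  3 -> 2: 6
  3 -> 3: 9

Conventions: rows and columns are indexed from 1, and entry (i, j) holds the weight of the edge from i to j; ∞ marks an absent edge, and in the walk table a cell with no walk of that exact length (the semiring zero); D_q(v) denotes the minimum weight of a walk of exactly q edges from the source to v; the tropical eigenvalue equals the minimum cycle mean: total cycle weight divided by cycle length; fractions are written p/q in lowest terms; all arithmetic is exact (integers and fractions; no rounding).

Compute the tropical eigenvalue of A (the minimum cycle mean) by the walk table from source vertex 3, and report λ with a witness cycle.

q=0: [∞, ∞, 0]
q=1: [15, 6, 9]
q=2: [16, 9, -3]
q=3: [12, 3, 0]
Optimal cycle mean attained by: cycle 2->3->2, total (-9) + 6, length 2.
Answer: λ = -3/2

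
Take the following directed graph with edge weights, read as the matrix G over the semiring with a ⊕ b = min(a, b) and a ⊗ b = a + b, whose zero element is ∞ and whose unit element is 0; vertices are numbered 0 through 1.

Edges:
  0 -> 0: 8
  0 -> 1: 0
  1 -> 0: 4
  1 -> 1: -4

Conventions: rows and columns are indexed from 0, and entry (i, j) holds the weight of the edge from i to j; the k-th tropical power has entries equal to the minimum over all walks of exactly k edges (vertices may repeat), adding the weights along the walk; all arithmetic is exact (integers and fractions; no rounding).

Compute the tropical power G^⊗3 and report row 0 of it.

G^⊗2:
  [4, -4]
  [0, -8]
G^⊗3:
  [0, -8]
  [-4, -12]
Answer: row 0 of G^⊗3 = [0, -8]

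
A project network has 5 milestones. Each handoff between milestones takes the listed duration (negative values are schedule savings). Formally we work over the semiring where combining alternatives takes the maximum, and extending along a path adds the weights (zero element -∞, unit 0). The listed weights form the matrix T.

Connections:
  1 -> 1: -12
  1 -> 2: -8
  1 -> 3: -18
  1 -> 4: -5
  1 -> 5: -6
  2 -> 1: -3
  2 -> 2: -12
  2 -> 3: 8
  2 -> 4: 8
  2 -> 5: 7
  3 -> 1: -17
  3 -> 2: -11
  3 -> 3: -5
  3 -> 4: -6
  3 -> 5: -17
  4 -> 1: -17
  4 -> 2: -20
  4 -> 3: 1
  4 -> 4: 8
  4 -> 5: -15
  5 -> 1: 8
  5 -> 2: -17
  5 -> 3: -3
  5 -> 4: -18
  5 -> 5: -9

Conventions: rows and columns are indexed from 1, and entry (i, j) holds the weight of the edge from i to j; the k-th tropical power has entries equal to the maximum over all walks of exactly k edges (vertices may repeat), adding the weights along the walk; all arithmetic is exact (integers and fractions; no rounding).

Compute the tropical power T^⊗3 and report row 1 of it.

T^⊗2:
  [2, -20, 0, 3, -1]
  [15, -3, 9, 16, -2]
  [-9, -16, -3, 2, -4]
  [-7, -10, 9, 16, -7]
  [-1, 0, -8, 3, 2]
T^⊗3:
  [7, -6, 4, 11, -4]
  [6, 7, 17, 24, 9]
  [4, -14, 3, 10, -9]
  [1, -2, 17, 24, 1]
  [10, -9, 8, 11, 7]
Answer: row 1 of T^⊗3 = [7, -6, 4, 11, -4]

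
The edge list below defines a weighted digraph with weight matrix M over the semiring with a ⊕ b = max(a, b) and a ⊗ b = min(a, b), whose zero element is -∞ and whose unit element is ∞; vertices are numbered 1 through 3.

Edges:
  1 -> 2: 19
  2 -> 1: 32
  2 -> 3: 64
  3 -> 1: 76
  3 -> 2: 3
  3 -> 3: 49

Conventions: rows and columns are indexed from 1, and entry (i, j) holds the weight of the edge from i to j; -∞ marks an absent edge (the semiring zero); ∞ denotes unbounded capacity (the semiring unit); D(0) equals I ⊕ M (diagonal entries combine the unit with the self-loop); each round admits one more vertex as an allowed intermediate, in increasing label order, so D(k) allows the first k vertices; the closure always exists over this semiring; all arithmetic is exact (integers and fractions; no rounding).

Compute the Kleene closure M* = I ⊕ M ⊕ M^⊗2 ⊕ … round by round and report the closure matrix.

D(0):
  [∞, 19, -∞]
  [32, ∞, 64]
  [76, 3, ∞]
D(1):
  [∞, 19, -∞]
  [32, ∞, 64]
  [76, 19, ∞]
D(2):
  [∞, 19, 19]
  [32, ∞, 64]
  [76, 19, ∞]
D(3):
  [∞, 19, 19]
  [64, ∞, 64]
  [76, 19, ∞]
Answer: M* = [[∞, 19, 19], [64, ∞, 64], [76, 19, ∞]]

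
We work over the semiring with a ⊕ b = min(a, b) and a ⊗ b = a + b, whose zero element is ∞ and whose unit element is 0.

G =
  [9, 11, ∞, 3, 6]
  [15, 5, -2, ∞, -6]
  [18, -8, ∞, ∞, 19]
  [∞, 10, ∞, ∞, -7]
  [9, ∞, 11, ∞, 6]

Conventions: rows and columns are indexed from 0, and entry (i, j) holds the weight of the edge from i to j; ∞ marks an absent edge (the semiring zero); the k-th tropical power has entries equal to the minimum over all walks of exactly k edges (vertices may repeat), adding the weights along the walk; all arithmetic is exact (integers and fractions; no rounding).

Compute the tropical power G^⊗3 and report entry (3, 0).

G^⊗2:
  [15, 13, 9, 12, -4]
  [3, -10, 3, 18, -1]
  [7, -3, -10, 21, -14]
  [2, 15, 4, ∞, -1]
  [15, 3, 17, 12, 12]
G^⊗3:
  [5, 1, 7, 18, 2]
  [5, -5, -12, 6, -16]
  [-5, -18, -5, 10, -9]
  [8, -4, 10, 5, 5]
  [18, 8, 1, 18, -3]
Key observation: the optimum is the walk 3->4->4->0, with weight (-7) + 6 + 9 = 8.
Optimal value attained by: walk 3->4->4->0.
Answer: (G^⊗3)[3][0] = 8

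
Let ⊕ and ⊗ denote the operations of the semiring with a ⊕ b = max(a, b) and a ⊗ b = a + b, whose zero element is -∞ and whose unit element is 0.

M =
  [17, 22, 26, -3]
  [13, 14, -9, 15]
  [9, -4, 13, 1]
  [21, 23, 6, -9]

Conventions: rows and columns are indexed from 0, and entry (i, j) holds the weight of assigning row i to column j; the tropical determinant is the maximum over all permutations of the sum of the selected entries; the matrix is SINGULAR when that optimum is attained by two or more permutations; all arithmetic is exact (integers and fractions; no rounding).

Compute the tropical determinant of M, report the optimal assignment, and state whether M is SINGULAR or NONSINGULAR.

σ = (0, 1, 2, 3): 17 + 14 + 13 + (-9) = 35
σ = (0, 1, 3, 2): 17 + 14 + 1 + 6 = 38
σ = (0, 2, 1, 3): 17 + (-9) + (-4) + (-9) = -5
σ = (0, 2, 3, 1): 17 + (-9) + 1 + 23 = 32
σ = (0, 3, 1, 2): 17 + 15 + (-4) + 6 = 34
σ = (0, 3, 2, 1): 17 + 15 + 13 + 23 = 68
σ = (1, 0, 2, 3): 22 + 13 + 13 + (-9) = 39
σ = (1, 0, 3, 2): 22 + 13 + 1 + 6 = 42
σ = (1, 2, 0, 3): 22 + (-9) + 9 + (-9) = 13
σ = (1, 2, 3, 0): 22 + (-9) + 1 + 21 = 35
σ = (1, 3, 0, 2): 22 + 15 + 9 + 6 = 52
σ = (1, 3, 2, 0): 22 + 15 + 13 + 21 = 71
σ = (2, 0, 1, 3): 26 + 13 + (-4) + (-9) = 26
σ = (2, 0, 3, 1): 26 + 13 + 1 + 23 = 63
σ = (2, 1, 0, 3): 26 + 14 + 9 + (-9) = 40
σ = (2, 1, 3, 0): 26 + 14 + 1 + 21 = 62
σ = (2, 3, 0, 1): 26 + 15 + 9 + 23 = 73
σ = (2, 3, 1, 0): 26 + 15 + (-4) + 21 = 58
σ = (3, 0, 1, 2): (-3) + 13 + (-4) + 6 = 12
σ = (3, 0, 2, 1): (-3) + 13 + 13 + 23 = 46
σ = (3, 1, 0, 2): (-3) + 14 + 9 + 6 = 26
σ = (3, 1, 2, 0): (-3) + 14 + 13 + 21 = 45
σ = (3, 2, 0, 1): (-3) + (-9) + 9 + 23 = 20
σ = (3, 2, 1, 0): (-3) + (-9) + (-4) + 21 = 5
Optimal value attained by: σ = (2, 3, 0, 1).
Answer: det⊕(M) = 73; verdict: NONSINGULAR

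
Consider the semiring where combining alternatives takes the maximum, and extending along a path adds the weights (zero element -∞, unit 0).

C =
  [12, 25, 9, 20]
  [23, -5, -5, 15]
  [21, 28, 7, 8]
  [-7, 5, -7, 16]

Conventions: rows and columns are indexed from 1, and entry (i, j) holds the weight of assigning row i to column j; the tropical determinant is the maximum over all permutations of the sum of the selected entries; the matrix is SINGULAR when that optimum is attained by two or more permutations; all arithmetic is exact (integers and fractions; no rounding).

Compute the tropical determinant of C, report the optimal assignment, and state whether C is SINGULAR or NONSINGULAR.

σ = (1, 2, 3, 4): 12 + (-5) + 7 + 16 = 30
σ = (1, 2, 4, 3): 12 + (-5) + 8 + (-7) = 8
σ = (1, 3, 2, 4): 12 + (-5) + 28 + 16 = 51
σ = (1, 3, 4, 2): 12 + (-5) + 8 + 5 = 20
σ = (1, 4, 2, 3): 12 + 15 + 28 + (-7) = 48
σ = (1, 4, 3, 2): 12 + 15 + 7 + 5 = 39
σ = (2, 1, 3, 4): 25 + 23 + 7 + 16 = 71
σ = (2, 1, 4, 3): 25 + 23 + 8 + (-7) = 49
σ = (2, 3, 1, 4): 25 + (-5) + 21 + 16 = 57
σ = (2, 3, 4, 1): 25 + (-5) + 8 + (-7) = 21
σ = (2, 4, 1, 3): 25 + 15 + 21 + (-7) = 54
σ = (2, 4, 3, 1): 25 + 15 + 7 + (-7) = 40
σ = (3, 1, 2, 4): 9 + 23 + 28 + 16 = 76
σ = (3, 1, 4, 2): 9 + 23 + 8 + 5 = 45
σ = (3, 2, 1, 4): 9 + (-5) + 21 + 16 = 41
σ = (3, 2, 4, 1): 9 + (-5) + 8 + (-7) = 5
σ = (3, 4, 1, 2): 9 + 15 + 21 + 5 = 50
σ = (3, 4, 2, 1): 9 + 15 + 28 + (-7) = 45
σ = (4, 1, 2, 3): 20 + 23 + 28 + (-7) = 64
σ = (4, 1, 3, 2): 20 + 23 + 7 + 5 = 55
σ = (4, 2, 1, 3): 20 + (-5) + 21 + (-7) = 29
σ = (4, 2, 3, 1): 20 + (-5) + 7 + (-7) = 15
σ = (4, 3, 1, 2): 20 + (-5) + 21 + 5 = 41
σ = (4, 3, 2, 1): 20 + (-5) + 28 + (-7) = 36
Optimal value attained by: σ = (3, 1, 2, 4).
Answer: det⊕(C) = 76; verdict: NONSINGULAR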